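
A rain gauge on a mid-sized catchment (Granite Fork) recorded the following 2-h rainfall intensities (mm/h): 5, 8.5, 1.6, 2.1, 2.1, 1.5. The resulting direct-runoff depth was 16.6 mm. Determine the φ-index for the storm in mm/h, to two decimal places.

φ ≈ 2.60 mm/h

Only the 2 blocks with intensity above φ contribute runoff: 5, 8.5 mm/h.
Σ(I−φ)·Δt = d  ⇒  (5+8.5 − 2φ)·2 = 16.6
φ = (13.50 − 16.6/2) / 2 = 2.60 mm/h.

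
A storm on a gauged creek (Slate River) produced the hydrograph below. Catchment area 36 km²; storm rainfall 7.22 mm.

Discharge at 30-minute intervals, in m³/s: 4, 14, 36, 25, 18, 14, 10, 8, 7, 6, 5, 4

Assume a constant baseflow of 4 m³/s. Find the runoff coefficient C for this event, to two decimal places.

C ≈ 0.71

ΣQ_DR = 103.0 m³/s; V = ΣQ_DR·Δt = 1.854 × 10^5 m³.
Runoff depth d = V / A = 5.150 mm.
C = d / P = 5.150 / 7.22 = 0.71.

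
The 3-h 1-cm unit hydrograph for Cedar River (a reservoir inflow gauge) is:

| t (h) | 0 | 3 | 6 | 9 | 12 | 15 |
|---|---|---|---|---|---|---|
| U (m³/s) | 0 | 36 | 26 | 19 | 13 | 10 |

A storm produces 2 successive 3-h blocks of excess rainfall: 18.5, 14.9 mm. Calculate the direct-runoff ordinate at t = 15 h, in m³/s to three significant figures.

By discrete convolution, Q_j = Σ (P_i / 10 mm) · U_{j−i}.
At t = 15 h (j=5): Q = (18.5/10)·10 + (14.9/10)·13 = 37.9 m³/s.

Q ≈ 37.9 m³/s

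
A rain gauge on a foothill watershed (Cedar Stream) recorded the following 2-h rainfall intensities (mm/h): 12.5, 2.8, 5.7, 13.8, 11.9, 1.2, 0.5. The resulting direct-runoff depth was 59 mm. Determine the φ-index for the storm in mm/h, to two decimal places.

φ ≈ 3.60 mm/h

Only the 4 blocks with intensity above φ contribute runoff: 12.5, 5.7, 13.8, 11.9 mm/h.
Σ(I−φ)·Δt = d  ⇒  (12.5+5.7+13.8+11.9 − 4φ)·2 = 59
φ = (43.90 − 59/2) / 4 = 3.60 mm/h.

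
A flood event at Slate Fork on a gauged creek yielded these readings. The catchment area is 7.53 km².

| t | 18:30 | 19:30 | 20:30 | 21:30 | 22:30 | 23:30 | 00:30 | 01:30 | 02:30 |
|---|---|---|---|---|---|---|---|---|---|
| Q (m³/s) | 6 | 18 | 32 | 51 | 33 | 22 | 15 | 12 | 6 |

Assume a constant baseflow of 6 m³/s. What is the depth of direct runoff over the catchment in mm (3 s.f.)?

d ≈ 67.4 mm

Direct runoff: 0.0, 12.0, 26.0, 45.0, 27.0, 16.0, 9.0, 6.0, 0.0 m³/s; ΣQ_DR = 141.0 m³/s.
V = ΣQ_DR · Δt = 141.0 × 3600 s = 5.076 × 10^5 m³.
Over A = 7.53 km², depth = V / A = 67.4 mm.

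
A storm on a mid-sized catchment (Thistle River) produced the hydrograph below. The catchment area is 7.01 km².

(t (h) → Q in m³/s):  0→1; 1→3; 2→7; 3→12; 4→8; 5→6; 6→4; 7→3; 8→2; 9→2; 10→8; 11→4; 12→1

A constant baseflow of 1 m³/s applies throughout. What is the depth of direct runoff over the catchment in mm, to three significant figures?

Direct runoff: 0.0, 2.0, 6.0, 11.0, 7.0, 5.0, 3.0, 2.0, 1.0, 1.0, 7.0, 3.0, 0.0 m³/s; ΣQ_DR = 48.00 m³/s.
V = ΣQ_DR · Δt = 48.00 × 3600 s = 1.728 × 10^5 m³.
Over A = 7.01 km², depth = V / A = 24.7 mm.

d ≈ 24.7 mm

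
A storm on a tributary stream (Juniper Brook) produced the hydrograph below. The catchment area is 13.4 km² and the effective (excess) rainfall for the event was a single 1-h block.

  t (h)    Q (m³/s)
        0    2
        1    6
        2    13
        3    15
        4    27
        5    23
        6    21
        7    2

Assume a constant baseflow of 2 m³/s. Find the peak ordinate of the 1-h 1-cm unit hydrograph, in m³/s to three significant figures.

Direct runoff: 0.0, 4.0, 11.0, 13.0, 25.0, 21.0, 19.0, 0.0 m³/s; ΣQ_DR = 93.00 m³/s, peak = 25.0 m³/s.
Runoff depth d = ΣQ_DR·Δt / A = 93.00 × 3600 / (13.4 km²) = 24.99 mm.
The 1-cm UH is the DRH scaled by (10 mm)/d, so U_p = 25.0 × 10/24.99 = 10.0 m³/s.

U_p ≈ 10.0 m³/s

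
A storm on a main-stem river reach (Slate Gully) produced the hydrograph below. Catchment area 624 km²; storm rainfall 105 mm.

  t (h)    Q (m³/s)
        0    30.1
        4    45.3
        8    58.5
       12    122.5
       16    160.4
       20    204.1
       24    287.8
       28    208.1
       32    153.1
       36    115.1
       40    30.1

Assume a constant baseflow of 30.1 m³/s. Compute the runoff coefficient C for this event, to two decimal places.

C ≈ 0.24

ΣQ_DR = 1084 m³/s; V = ΣQ_DR·Δt = 1.561 × 10^7 m³.
Runoff depth d = V / A = 25.02 mm.
C = d / P = 25.02 / 105 = 0.24.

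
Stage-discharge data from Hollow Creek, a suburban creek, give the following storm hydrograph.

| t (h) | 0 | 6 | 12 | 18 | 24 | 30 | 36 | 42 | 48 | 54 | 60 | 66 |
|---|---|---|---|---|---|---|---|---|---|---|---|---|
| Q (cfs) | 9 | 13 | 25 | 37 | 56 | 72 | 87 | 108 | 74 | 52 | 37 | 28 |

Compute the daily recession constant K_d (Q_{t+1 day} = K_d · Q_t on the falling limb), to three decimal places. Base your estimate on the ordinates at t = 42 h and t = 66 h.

K_d ≈ 0.259

Between t = 42 h and t = 66 h the flow falls from 108 to 28 cfs over 4×6 h = 24 h.
Per-interval ratio K = (28/108)^(1/4) = 0.7136; K_d = K^(24/6) = 0.259.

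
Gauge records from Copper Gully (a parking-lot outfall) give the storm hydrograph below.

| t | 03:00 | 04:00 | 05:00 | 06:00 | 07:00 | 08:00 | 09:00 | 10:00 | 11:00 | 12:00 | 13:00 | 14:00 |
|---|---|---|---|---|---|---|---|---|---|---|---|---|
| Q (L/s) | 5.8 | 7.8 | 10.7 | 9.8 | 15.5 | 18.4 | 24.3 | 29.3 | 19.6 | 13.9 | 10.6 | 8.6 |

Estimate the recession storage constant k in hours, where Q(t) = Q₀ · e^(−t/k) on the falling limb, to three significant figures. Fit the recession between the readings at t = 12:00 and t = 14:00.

k ≈ 4.17 h

On the falling limb, Q drops from 13.9 to 8.6 L/s between t = 12:00 and t = 14:00 (Δt = 2 h).
k = −Δt / ln(Q₂/Q₁) = −2 / ln(8.6/13.9) = 4.17 h.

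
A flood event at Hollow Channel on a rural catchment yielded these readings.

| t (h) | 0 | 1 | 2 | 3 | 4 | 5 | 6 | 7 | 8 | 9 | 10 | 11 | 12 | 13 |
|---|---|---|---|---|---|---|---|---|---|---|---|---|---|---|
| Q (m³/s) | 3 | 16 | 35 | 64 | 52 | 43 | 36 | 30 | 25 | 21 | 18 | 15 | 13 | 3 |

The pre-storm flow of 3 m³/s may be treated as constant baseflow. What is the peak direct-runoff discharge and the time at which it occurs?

Subtracting baseflow gives direct-runoff ordinates: 0.0, 13.0, 32.0, 61.0, 49.0, 40.0, 33.0, 27.0, 22.0, 18.0, 15.0, 12.0, 10.0, 0.0 m³/s.
The maximum is 61.0 m³/s, occurring at the reading for t = 3 h.

Q_p = 61.0 m³/s at t = 3 h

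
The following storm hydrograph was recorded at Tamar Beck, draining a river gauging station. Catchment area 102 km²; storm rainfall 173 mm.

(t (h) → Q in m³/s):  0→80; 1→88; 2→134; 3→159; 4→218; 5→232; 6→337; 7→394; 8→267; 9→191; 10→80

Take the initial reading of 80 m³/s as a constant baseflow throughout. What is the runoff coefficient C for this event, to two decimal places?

ΣQ_DR = 1300 m³/s; V = ΣQ_DR·Δt = 4.680 × 10^6 m³.
Runoff depth d = V / A = 45.88 mm.
C = d / P = 45.88 / 173 = 0.27.

C ≈ 0.27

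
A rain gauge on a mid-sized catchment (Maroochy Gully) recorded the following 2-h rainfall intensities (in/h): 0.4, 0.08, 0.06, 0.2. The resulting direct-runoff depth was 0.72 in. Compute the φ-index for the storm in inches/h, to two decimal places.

Only the 2 blocks with intensity above φ contribute runoff: 0.4, 0.2 in/h.
Σ(I−φ)·Δt = d  ⇒  (0.4+0.2 − 2φ)·2 = 0.72
φ = (0.6000 − 0.72/2) / 2 = 0.12 in/h.

φ ≈ 0.12 in/h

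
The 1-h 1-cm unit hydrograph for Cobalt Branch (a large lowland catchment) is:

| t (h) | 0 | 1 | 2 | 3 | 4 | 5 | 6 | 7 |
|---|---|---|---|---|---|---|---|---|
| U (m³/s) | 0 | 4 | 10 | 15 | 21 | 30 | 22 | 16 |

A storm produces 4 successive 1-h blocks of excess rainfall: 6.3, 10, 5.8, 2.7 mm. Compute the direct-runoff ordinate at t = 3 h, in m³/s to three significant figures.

By discrete convolution, Q_j = Σ (P_i / 10 mm) · U_{j−i}.
At t = 3 h (j=3): Q = (6.3/10)·15 + (10/10)·10 + (5.8/10)·4 + (2.7/10)·0 = 21.8 m³/s.

Q ≈ 21.8 m³/s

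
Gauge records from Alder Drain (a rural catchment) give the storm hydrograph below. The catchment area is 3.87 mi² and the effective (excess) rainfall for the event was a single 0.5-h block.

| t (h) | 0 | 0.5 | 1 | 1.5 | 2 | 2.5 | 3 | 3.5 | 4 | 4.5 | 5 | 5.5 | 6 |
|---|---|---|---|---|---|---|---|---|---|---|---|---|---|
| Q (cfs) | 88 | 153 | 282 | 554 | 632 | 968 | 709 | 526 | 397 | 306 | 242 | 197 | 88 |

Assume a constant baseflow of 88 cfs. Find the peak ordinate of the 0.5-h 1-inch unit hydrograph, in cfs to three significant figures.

Direct runoff: 0.0, 65.0, 194.0, 466.0, 544.0, 880.0, 621.0, 438.0, 309.0, 218.0, 154.0, 109.0, 0.0 cfs; ΣQ_DR = 3998 cfs, peak = 880.0 cfs.
Runoff depth d = ΣQ_DR·Δt / A = 3998 × 1800 / (3.87 mi²) = 0.8004 in.
The 1-inch UH is the DRH scaled by (1 in)/d, so U_p = 880.0 × 1/0.8004 = 1100 cfs.

U_p ≈ 1100 cfs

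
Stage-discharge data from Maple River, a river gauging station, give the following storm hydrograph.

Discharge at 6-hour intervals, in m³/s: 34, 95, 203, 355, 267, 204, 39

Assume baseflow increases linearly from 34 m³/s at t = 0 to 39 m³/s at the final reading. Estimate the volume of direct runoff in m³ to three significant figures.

Direct-runoff ordinates (Q − Q_b): 0.00, 60.17, 167.33, 318.50, 229.67, 165.83, 0.00 m³/s.
ΣQ_DR = 941.5 m³/s.
With Δt = 6 h = 21600 s, V = ΣQ_DR · Δt = 941.5 × 21600 = 2.03 × 10^7 m³.

V ≈ 2.03 × 10^7 m³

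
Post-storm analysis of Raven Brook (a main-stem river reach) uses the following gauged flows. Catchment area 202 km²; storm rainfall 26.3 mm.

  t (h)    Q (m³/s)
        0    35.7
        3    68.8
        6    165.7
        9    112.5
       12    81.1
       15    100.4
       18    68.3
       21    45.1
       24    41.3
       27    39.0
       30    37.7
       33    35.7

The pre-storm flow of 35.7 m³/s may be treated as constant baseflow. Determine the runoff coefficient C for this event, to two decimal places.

C ≈ 0.82

ΣQ_DR = 402.9 m³/s; V = ΣQ_DR·Δt = 4.351 × 10^6 m³.
Runoff depth d = V / A = 21.54 mm.
C = d / P = 21.54 / 26.3 = 0.82.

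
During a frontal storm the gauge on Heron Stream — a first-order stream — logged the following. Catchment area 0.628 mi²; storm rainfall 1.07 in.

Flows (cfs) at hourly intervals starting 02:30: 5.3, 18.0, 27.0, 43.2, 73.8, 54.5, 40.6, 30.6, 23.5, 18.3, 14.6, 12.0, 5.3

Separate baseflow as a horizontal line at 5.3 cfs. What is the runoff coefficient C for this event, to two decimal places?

C ≈ 0.69

ΣQ_DR = 297.8 cfs; V = ΣQ_DR·Δt = 1.072 × 10^6 ft³.
Runoff depth d = V / A = 0.7348 in.
C = d / P = 0.7348 / 1.07 = 0.69.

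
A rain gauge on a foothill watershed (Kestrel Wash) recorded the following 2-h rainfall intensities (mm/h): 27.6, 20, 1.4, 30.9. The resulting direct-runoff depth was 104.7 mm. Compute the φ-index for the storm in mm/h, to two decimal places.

Only the 3 blocks with intensity above φ contribute runoff: 27.6, 20, 30.9 mm/h.
Σ(I−φ)·Δt = d  ⇒  (27.6+20+30.9 − 3φ)·2 = 104.7
φ = (78.50 − 104.7/2) / 3 = 8.72 mm/h.

φ ≈ 8.72 mm/h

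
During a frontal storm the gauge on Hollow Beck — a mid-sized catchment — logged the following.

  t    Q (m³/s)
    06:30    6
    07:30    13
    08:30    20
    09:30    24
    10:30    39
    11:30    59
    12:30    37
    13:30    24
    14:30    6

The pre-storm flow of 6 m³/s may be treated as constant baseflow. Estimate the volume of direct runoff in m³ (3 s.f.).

Direct-runoff ordinates (Q − Q_b): 0.0, 7.0, 14.0, 18.0, 33.0, 53.0, 31.0, 18.0, 0.0 m³/s.
ΣQ_DR = 174.0 m³/s.
With Δt = 1 h = 3600 s, V = ΣQ_DR · Δt = 174.0 × 3600 = 6.26 × 10^5 m³.

V ≈ 6.26 × 10^5 m³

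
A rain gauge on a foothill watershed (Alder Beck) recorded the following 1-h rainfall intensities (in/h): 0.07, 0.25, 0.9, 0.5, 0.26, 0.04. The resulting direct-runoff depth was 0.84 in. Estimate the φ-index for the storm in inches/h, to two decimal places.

φ ≈ 0.28 in/h

Only the 2 blocks with intensity above φ contribute runoff: 0.9, 0.5 in/h.
Σ(I−φ)·Δt = d  ⇒  (0.9+0.5 − 2φ)·1 = 0.84
φ = (1.400 − 0.84/1) / 2 = 0.28 in/h.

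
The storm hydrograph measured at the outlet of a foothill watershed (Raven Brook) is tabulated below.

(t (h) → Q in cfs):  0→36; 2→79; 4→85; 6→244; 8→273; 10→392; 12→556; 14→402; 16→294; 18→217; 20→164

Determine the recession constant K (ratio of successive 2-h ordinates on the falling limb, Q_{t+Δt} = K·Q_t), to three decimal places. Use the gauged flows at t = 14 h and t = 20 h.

K ≈ 0.742

Using the recession-limb readings at t = 14 h and t = 20 h: Q falls from 402 to 164 cfs over 3 intervals.
K = (Q₂/Q₁)^(1/3) = (164/402)^(1/3) = 0.742.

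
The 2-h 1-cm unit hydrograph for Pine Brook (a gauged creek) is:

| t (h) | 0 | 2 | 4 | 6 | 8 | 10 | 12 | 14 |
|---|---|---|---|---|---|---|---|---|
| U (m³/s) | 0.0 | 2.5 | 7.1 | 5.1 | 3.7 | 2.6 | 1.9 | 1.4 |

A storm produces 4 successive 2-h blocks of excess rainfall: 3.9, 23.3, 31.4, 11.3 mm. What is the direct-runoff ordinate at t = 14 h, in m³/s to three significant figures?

By discrete convolution, Q_j = Σ (P_i / 10 mm) · U_{j−i}.
At t = 14 h (j=7): Q = (3.9/10)·1.4 + (23.3/10)·1.9 + (31.4/10)·2.6 + (11.3/10)·3.7 = 17.3 m³/s.

Q ≈ 17.3 m³/s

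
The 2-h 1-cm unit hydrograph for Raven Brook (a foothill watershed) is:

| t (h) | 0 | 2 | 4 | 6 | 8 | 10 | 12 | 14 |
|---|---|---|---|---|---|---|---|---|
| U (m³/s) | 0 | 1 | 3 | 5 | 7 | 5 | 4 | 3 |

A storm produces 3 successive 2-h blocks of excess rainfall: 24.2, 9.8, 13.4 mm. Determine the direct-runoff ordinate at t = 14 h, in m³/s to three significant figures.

By discrete convolution, Q_j = Σ (P_i / 10 mm) · U_{j−i}.
At t = 14 h (j=7): Q = (24.2/10)·3 + (9.8/10)·4 + (13.4/10)·5 = 17.9 m³/s.

Q ≈ 17.9 m³/s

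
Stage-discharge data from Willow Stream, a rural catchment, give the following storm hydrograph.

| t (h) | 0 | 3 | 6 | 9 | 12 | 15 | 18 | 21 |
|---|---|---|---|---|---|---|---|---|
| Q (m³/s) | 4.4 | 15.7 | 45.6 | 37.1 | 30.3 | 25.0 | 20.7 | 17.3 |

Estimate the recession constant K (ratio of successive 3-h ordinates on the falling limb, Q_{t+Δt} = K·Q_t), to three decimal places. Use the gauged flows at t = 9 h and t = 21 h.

Using the recession-limb readings at t = 9 h and t = 21 h: Q falls from 37.1 to 17.3 m³/s over 4 intervals.
K = (Q₂/Q₁)^(1/4) = (17.3/37.1)^(1/4) = 0.826.

K ≈ 0.826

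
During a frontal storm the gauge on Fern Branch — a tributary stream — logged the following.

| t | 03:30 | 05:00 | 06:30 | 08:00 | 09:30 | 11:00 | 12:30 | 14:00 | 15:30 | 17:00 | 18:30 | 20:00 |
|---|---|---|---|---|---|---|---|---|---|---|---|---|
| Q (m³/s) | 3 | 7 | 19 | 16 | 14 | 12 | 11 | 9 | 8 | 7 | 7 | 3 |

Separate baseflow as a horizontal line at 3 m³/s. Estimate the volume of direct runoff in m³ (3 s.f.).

Direct-runoff ordinates (Q − Q_b): 0.0, 4.0, 16.0, 13.0, 11.0, 9.0, 8.0, 6.0, 5.0, 4.0, 4.0, 0.0 m³/s.
ΣQ_DR = 80.00 m³/s.
With Δt = 1.5 h = 5400 s, V = ΣQ_DR · Δt = 80.00 × 5400 = 4.32 × 10^5 m³.

V ≈ 4.32 × 10^5 m³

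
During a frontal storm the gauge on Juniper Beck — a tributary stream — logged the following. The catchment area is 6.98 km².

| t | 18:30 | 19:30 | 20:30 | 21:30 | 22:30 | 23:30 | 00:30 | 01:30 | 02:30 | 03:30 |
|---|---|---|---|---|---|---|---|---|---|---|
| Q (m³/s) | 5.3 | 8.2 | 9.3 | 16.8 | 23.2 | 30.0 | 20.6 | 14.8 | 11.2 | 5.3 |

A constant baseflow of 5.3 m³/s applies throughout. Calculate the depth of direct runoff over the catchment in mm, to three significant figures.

Direct runoff: 0.0, 2.9, 4.0, 11.5, 17.9, 24.7, 15.3, 9.5, 5.9, 0.0 m³/s; ΣQ_DR = 91.70 m³/s.
V = ΣQ_DR · Δt = 91.70 × 3600 s = 3.301 × 10^5 m³.
Over A = 6.98 km², depth = V / A = 47.3 mm.

d ≈ 47.3 mm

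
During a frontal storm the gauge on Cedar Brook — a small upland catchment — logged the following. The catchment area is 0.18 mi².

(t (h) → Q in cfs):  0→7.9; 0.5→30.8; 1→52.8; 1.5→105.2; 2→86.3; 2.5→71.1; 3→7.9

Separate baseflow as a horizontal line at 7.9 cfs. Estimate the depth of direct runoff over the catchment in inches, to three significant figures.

Direct runoff: 0.0, 22.9, 44.9, 97.3, 78.4, 63.2, 0.0 cfs; ΣQ_DR = 306.7 cfs.
V = ΣQ_DR · Δt = 306.7 × 1800 s = 5.521 × 10^5 ft³.
Over A = 0.18 mi², depth = V / A = 1.32 in.

d ≈ 1.32 in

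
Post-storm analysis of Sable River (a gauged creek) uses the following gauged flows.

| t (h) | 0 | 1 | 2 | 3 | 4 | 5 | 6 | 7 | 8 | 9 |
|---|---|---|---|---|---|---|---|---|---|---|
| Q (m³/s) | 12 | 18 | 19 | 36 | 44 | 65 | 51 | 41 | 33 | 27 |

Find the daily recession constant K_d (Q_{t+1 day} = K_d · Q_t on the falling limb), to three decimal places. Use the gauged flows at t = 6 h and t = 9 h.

K_d ≈ 0.006

Between t = 6 h and t = 9 h the flow falls from 51 to 27 m³/s over 3×1 h = 3 h.
Per-interval ratio K = (27/51)^(1/3) = 0.8090; K_d = K^(24/1) = 0.006.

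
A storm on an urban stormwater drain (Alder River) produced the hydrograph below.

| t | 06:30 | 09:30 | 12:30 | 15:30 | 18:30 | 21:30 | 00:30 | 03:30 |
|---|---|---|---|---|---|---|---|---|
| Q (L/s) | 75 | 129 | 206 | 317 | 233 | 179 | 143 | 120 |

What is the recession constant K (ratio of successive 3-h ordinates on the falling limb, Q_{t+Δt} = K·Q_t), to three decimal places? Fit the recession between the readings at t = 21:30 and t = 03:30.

K ≈ 0.819

Using the recession-limb readings at t = 21:30 and t = 03:30: Q falls from 179 to 120 L/s over 2 intervals.
K = (Q₂/Q₁)^(1/2) = (120/179)^(1/2) = 0.819.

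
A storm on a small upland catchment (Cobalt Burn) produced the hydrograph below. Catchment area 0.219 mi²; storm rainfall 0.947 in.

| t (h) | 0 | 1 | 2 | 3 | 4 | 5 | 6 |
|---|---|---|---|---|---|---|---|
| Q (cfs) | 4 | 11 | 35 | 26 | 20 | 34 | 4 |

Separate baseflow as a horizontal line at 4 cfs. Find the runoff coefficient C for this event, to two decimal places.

C ≈ 0.79

ΣQ_DR = 106.0 cfs; V = ΣQ_DR·Δt = 3.816 × 10^5 ft³.
Runoff depth d = V / A = 0.7500 in.
C = d / P = 0.7500 / 0.947 = 0.79.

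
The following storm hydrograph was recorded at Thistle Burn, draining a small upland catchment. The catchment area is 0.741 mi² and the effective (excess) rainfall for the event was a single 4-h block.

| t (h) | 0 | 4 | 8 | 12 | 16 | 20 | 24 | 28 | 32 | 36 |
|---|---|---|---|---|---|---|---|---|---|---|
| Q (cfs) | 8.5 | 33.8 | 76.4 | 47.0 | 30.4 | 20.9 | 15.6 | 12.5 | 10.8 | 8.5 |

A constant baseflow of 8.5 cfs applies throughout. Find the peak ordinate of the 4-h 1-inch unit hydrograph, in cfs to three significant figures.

U_p ≈ 45.2 cfs

Direct runoff: 0.0, 25.3, 67.9, 38.5, 21.9, 12.4, 7.1, 4.0, 2.3, 0.0 cfs; ΣQ_DR = 179.4 cfs, peak = 67.9 cfs.
Runoff depth d = ΣQ_DR·Δt / A = 179.4 × 14400 / (0.741 mi²) = 1.501 in.
The 1-inch UH is the DRH scaled by (1 in)/d, so U_p = 67.9 × 1/1.501 = 45.2 cfs.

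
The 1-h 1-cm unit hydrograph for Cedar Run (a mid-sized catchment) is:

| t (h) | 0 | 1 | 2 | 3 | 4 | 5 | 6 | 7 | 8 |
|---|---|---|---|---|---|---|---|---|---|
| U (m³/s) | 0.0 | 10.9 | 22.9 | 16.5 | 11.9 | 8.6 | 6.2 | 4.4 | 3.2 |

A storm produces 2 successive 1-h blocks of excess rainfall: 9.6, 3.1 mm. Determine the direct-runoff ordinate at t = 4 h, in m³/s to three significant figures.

Q ≈ 16.5 m³/s

By discrete convolution, Q_j = Σ (P_i / 10 mm) · U_{j−i}.
At t = 4 h (j=4): Q = (9.6/10)·11.9 + (3.1/10)·16.5 = 16.5 m³/s.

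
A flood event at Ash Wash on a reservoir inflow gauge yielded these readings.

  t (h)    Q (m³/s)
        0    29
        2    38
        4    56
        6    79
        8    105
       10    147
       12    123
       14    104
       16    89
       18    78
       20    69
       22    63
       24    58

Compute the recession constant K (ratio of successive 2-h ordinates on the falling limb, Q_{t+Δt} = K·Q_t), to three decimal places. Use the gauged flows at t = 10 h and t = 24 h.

K ≈ 0.876

Using the recession-limb readings at t = 10 h and t = 24 h: Q falls from 147 to 58 m³/s over 7 intervals.
K = (Q₂/Q₁)^(1/7) = (58/147)^(1/7) = 0.876.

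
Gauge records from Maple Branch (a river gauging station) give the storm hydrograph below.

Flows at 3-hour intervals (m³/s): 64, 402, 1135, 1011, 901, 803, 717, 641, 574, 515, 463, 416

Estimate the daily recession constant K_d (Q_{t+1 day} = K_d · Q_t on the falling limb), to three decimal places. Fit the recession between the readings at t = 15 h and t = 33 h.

Between t = 15 h and t = 33 h the flow falls from 803 to 416 m³/s over 6×3 h = 18 h.
Per-interval ratio K = (416/803)^(1/6) = 0.8962; K_d = K^(24/3) = 0.416.

K_d ≈ 0.416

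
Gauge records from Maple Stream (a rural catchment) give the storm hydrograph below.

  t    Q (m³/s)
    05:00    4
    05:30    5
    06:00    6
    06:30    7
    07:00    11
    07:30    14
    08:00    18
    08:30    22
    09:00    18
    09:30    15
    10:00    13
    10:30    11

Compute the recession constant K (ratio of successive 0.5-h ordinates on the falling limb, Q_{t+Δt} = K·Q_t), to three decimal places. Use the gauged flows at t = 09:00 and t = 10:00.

K ≈ 0.850

Using the recession-limb readings at t = 09:00 and t = 10:00: Q falls from 18 to 13 m³/s over 2 intervals.
K = (Q₂/Q₁)^(1/2) = (13/18)^(1/2) = 0.850.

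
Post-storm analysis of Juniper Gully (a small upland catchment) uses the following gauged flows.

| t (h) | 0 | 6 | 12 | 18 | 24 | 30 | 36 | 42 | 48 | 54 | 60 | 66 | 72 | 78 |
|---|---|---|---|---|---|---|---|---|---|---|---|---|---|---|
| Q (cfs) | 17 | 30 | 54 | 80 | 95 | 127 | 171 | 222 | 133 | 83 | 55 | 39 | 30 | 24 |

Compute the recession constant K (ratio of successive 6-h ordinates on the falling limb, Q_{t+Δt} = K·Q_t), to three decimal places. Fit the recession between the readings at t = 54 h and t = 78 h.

K ≈ 0.733

Using the recession-limb readings at t = 54 h and t = 78 h: Q falls from 83 to 24 cfs over 4 intervals.
K = (Q₂/Q₁)^(1/4) = (24/83)^(1/4) = 0.733.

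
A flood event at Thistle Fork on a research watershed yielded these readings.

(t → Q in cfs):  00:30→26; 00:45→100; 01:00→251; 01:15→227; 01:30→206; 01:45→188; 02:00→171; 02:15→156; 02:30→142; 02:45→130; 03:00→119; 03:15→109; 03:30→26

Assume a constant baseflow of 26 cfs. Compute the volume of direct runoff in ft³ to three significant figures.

Direct-runoff ordinates (Q − Q_b): 0.0, 74.0, 225.0, 201.0, 180.0, 162.0, 145.0, 130.0, 116.0, 104.0, 93.0, 83.0, 0.0 cfs.
ΣQ_DR = 1513 cfs.
With Δt = 0.25 h = 900 s, V = ΣQ_DR · Δt = 1513 × 900 = 1.36 × 10^6 ft³.

V ≈ 1.36 × 10^6 ft³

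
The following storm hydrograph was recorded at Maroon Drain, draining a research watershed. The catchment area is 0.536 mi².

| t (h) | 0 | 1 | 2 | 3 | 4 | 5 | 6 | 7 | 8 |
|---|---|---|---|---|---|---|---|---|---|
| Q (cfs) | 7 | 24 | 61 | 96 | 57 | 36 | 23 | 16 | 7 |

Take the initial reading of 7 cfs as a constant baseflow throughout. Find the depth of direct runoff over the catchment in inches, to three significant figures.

d ≈ 0.763 in

Direct runoff: 0.0, 17.0, 54.0, 89.0, 50.0, 29.0, 16.0, 9.0, 0.0 cfs; ΣQ_DR = 264.0 cfs.
V = ΣQ_DR · Δt = 264.0 × 3600 s = 9.504 × 10^5 ft³.
Over A = 0.536 mi², depth = V / A = 0.763 in.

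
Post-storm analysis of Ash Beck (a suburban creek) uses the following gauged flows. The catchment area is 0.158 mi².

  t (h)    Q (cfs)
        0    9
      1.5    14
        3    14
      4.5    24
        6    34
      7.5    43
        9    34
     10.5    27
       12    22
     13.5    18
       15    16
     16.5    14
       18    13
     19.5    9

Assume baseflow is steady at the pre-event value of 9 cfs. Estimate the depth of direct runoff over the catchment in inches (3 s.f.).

d ≈ 2.43 in

Direct runoff: 0.0, 5.0, 5.0, 15.0, 25.0, 34.0, 25.0, 18.0, 13.0, 9.0, 7.0, 5.0, 4.0, 0.0 cfs; ΣQ_DR = 165.0 cfs.
V = ΣQ_DR · Δt = 165.0 × 5400 s = 8.910 × 10^5 ft³.
Over A = 0.158 mi², depth = V / A = 2.43 in.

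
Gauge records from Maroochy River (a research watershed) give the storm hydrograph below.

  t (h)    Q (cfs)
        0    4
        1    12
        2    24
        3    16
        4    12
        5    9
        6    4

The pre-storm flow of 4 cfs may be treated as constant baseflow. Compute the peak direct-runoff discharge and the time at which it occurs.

Q_p = 20.0 cfs at t = 2 h

Subtracting baseflow gives direct-runoff ordinates: 0.0, 8.0, 20.0, 12.0, 8.0, 5.0, 0.0 cfs.
The maximum is 20.0 cfs, occurring at the reading for t = 2 h.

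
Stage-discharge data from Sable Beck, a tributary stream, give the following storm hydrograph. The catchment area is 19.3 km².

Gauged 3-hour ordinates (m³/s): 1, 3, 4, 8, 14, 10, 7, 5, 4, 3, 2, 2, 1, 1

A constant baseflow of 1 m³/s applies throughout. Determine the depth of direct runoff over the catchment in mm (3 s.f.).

Direct runoff: 0.0, 2.0, 3.0, 7.0, 13.0, 9.0, 6.0, 4.0, 3.0, 2.0, 1.0, 1.0, 0.0, 0.0 m³/s; ΣQ_DR = 51.00 m³/s.
V = ΣQ_DR · Δt = 51.00 × 10800 s = 5.508 × 10^5 m³.
Over A = 19.3 km², depth = V / A = 28.5 mm.

d ≈ 28.5 mm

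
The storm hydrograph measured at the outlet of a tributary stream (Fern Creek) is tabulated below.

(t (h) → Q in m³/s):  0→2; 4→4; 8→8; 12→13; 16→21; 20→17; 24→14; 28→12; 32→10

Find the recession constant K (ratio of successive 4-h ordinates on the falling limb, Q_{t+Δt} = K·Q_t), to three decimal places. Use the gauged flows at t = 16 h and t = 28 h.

K ≈ 0.830

Using the recession-limb readings at t = 16 h and t = 28 h: Q falls from 21 to 12 m³/s over 3 intervals.
K = (Q₂/Q₁)^(1/3) = (12/21)^(1/3) = 0.830.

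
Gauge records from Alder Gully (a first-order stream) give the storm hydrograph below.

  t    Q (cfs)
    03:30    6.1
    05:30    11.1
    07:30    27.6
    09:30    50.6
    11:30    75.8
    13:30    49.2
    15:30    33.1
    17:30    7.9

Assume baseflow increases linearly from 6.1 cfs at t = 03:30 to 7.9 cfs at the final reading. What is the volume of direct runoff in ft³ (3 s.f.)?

V ≈ 1.48 × 10^6 ft³

Direct-runoff ordinates (Q − Q_b): 0.00, 4.74, 20.99, 43.73, 68.67, 41.81, 25.46, 0.00 cfs.
ΣQ_DR = 205.4 cfs.
With Δt = 2 h = 7200 s, V = ΣQ_DR · Δt = 205.4 × 7200 = 1.48 × 10^6 ft³.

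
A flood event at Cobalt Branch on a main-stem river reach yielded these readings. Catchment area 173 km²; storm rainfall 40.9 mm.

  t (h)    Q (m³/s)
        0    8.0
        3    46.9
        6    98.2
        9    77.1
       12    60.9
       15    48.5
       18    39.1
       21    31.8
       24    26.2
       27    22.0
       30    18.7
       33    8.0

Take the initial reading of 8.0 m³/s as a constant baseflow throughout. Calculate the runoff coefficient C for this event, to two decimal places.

ΣQ_DR = 389.4 m³/s; V = ΣQ_DR·Δt = 4.206 × 10^6 m³.
Runoff depth d = V / A = 24.31 mm.
C = d / P = 24.31 / 40.9 = 0.59.

C ≈ 0.59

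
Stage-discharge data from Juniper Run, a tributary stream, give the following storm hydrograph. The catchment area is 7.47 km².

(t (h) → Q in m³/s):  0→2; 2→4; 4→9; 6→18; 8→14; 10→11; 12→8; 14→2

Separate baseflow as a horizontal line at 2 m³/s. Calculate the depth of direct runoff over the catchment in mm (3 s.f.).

d ≈ 50.1 mm

Direct runoff: 0.0, 2.0, 7.0, 16.0, 12.0, 9.0, 6.0, 0.0 m³/s; ΣQ_DR = 52.00 m³/s.
V = ΣQ_DR · Δt = 52.00 × 7200 s = 3.744 × 10^5 m³.
Over A = 7.47 km², depth = V / A = 50.1 mm.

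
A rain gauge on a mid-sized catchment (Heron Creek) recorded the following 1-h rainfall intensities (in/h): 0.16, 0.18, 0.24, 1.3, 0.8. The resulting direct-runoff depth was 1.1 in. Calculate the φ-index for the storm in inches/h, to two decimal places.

φ ≈ 0.50 in/h

Only the 2 blocks with intensity above φ contribute runoff: 1.3, 0.8 in/h.
Σ(I−φ)·Δt = d  ⇒  (1.3+0.8 − 2φ)·1 = 1.1
φ = (2.100 − 1.1/1) / 2 = 0.50 in/h.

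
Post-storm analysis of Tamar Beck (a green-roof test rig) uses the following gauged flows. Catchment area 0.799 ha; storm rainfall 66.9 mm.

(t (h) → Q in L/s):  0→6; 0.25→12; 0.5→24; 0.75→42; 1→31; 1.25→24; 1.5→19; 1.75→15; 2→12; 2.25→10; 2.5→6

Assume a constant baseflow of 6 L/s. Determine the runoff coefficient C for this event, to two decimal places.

C ≈ 0.23

ΣQ_DR = 135.0 L/s; V = ΣQ_DR·Δt = 1.215 × 10^5 L.
Runoff depth d = V / A = 15.21 mm.
C = d / P = 15.21 / 66.9 = 0.23.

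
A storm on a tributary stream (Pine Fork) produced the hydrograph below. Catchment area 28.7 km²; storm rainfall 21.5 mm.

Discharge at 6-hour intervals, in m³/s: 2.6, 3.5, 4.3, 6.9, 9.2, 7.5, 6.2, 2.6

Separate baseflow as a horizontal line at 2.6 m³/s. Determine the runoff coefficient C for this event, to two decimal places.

ΣQ_DR = 22.00 m³/s; V = ΣQ_DR·Δt = 4.752 × 10^5 m³.
Runoff depth d = V / A = 16.56 mm.
C = d / P = 16.56 / 21.5 = 0.77.

C ≈ 0.77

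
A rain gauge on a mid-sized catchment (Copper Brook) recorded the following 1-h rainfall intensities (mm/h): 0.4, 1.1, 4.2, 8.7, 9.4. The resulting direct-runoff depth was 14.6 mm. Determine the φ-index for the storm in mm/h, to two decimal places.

φ ≈ 2.57 mm/h

Only the 3 blocks with intensity above φ contribute runoff: 4.2, 8.7, 9.4 mm/h.
Σ(I−φ)·Δt = d  ⇒  (4.2+8.7+9.4 − 3φ)·1 = 14.6
φ = (22.30 − 14.6/1) / 3 = 2.57 mm/h.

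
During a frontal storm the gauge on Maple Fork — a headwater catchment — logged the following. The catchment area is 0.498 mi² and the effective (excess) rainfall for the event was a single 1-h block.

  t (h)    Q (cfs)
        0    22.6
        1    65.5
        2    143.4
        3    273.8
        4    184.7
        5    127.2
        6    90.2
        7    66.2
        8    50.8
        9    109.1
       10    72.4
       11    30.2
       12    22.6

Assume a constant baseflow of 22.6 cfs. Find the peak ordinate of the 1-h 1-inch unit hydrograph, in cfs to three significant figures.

Direct runoff: 0.0, 42.9, 120.8, 251.2, 162.1, 104.6, 67.6, 43.6, 28.2, 86.5, 49.8, 7.6, 0.0 cfs; ΣQ_DR = 964.9 cfs, peak = 251.2 cfs.
Runoff depth d = ΣQ_DR·Δt / A = 964.9 × 3600 / (0.498 mi²) = 3.002 in.
The 1-inch UH is the DRH scaled by (1 in)/d, so U_p = 251.2 × 1/3.002 = 83.7 cfs.

U_p ≈ 83.7 cfs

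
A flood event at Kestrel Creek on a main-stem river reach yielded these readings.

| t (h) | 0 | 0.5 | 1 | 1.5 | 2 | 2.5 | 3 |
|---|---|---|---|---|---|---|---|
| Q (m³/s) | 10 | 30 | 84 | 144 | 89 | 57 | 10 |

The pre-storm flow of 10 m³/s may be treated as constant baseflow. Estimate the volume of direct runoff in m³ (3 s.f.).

V ≈ 6.37 × 10^5 m³

Direct-runoff ordinates (Q − Q_b): 0.0, 20.0, 74.0, 134.0, 79.0, 47.0, 0.0 m³/s.
ΣQ_DR = 354.0 m³/s.
With Δt = 0.5 h = 1800 s, V = ΣQ_DR · Δt = 354.0 × 1800 = 6.37 × 10^5 m³.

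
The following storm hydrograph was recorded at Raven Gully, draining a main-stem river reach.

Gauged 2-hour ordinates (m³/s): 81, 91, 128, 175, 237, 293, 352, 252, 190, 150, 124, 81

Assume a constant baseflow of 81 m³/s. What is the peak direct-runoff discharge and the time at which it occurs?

Subtracting baseflow gives direct-runoff ordinates: 0.0, 10.0, 47.0, 94.0, 156.0, 212.0, 271.0, 171.0, 109.0, 69.0, 43.0, 0.0 m³/s.
The maximum is 271.0 m³/s, occurring at the reading for t = 12 h.

Q_p = 271.0 m³/s at t = 12 h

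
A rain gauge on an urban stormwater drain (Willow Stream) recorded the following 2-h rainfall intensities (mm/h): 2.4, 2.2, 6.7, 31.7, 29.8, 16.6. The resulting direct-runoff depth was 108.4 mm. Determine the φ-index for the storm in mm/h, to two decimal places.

Only the 3 blocks with intensity above φ contribute runoff: 31.7, 29.8, 16.6 mm/h.
Σ(I−φ)·Δt = d  ⇒  (31.7+29.8+16.6 − 3φ)·2 = 108.4
φ = (78.10 − 108.4/2) / 3 = 7.97 mm/h.

φ ≈ 7.97 mm/h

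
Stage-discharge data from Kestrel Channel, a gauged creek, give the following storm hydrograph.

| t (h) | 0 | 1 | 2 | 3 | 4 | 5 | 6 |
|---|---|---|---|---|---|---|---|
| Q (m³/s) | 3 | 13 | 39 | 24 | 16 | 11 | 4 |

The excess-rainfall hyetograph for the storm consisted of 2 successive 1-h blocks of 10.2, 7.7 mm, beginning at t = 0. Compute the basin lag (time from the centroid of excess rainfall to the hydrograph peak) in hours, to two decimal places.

t_L ≈ 1.07 h

Centroid of excess rainfall: t_c = Σ P_i·t̄_i / ΣP_i = 0.9302 h (block centres at 0.5, 1.5 h).
Hydrograph peak occurs at t = 2 h, so basin lag t_L = 2 − 0.9302 = 1.07 h.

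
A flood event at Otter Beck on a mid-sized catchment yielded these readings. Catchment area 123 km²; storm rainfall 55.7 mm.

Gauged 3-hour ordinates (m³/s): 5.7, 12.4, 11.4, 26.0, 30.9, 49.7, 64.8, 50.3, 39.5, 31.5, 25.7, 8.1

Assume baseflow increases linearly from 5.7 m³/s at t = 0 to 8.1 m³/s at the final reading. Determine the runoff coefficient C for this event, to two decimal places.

C ≈ 0.43

ΣQ_DR = 273.2 m³/s; V = ΣQ_DR·Δt = 2.951 × 10^6 m³.
Runoff depth d = V / A = 23.99 mm.
C = d / P = 23.99 / 55.7 = 0.43.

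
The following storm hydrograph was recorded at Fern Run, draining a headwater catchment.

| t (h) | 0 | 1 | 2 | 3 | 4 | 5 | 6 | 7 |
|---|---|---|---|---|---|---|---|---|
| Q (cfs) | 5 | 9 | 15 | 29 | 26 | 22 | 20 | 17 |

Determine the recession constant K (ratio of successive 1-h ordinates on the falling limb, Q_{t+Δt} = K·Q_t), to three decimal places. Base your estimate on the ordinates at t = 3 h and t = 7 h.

K ≈ 0.875

Using the recession-limb readings at t = 3 h and t = 7 h: Q falls from 29 to 17 cfs over 4 intervals.
K = (Q₂/Q₁)^(1/4) = (17/29)^(1/4) = 0.875.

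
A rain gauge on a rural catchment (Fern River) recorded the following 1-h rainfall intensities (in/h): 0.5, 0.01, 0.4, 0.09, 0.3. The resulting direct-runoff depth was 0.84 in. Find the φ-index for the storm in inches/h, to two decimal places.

φ ≈ 0.12 in/h

Only the 3 blocks with intensity above φ contribute runoff: 0.5, 0.4, 0.3 in/h.
Σ(I−φ)·Δt = d  ⇒  (0.5+0.4+0.3 − 3φ)·1 = 0.84
φ = (1.200 − 0.84/1) / 3 = 0.12 in/h.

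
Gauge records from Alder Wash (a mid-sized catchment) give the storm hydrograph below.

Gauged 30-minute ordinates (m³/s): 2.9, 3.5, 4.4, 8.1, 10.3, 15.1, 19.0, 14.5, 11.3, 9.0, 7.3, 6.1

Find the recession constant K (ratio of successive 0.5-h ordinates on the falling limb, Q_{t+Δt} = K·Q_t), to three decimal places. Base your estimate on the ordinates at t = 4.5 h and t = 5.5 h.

K ≈ 0.823

Using the recession-limb readings at t = 4.5 h and t = 5.5 h: Q falls from 9.0 to 6.1 m³/s over 2 intervals.
K = (Q₂/Q₁)^(1/2) = (6.1/9.0)^(1/2) = 0.823.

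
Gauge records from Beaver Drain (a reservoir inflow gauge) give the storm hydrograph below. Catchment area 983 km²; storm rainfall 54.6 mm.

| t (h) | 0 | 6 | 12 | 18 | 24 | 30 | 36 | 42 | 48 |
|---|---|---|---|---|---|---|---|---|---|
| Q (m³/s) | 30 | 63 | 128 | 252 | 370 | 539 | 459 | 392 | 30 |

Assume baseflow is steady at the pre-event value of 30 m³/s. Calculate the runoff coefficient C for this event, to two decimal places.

ΣQ_DR = 1993 m³/s; V = ΣQ_DR·Δt = 4.305 × 10^7 m³.
Runoff depth d = V / A = 43.79 mm.
C = d / P = 43.79 / 54.6 = 0.80.

C ≈ 0.80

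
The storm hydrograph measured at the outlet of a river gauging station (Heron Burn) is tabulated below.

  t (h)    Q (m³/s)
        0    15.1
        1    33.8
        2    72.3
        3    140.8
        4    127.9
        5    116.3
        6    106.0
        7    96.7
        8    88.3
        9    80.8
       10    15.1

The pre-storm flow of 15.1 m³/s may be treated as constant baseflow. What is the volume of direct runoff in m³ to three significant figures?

V ≈ 2.62 × 10^6 m³

Direct-runoff ordinates (Q − Q_b): 0.0, 18.7, 57.2, 125.7, 112.8, 101.2, 90.9, 81.6, 73.2, 65.7, 0.0 m³/s.
ΣQ_DR = 727.0 m³/s.
With Δt = 1 h = 3600 s, V = ΣQ_DR · Δt = 727.0 × 3600 = 2.62 × 10^6 m³.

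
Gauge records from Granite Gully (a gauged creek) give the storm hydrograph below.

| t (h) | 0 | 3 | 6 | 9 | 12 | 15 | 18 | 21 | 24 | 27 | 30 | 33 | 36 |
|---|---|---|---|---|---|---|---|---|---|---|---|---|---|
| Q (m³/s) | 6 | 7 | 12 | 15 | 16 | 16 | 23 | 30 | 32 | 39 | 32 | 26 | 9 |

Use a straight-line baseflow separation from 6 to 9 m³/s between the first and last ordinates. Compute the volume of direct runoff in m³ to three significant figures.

Direct-runoff ordinates (Q − Q_b): 0.00, 0.75, 5.50, 8.25, 9.00, 8.75, 15.50, 22.25, 24.00, 30.75, 23.50, 17.25, 0.00 m³/s.
ΣQ_DR = 165.5 m³/s.
With Δt = 3 h = 10800 s, V = ΣQ_DR · Δt = 165.5 × 10800 = 1.79 × 10^6 m³.

V ≈ 1.79 × 10^6 m³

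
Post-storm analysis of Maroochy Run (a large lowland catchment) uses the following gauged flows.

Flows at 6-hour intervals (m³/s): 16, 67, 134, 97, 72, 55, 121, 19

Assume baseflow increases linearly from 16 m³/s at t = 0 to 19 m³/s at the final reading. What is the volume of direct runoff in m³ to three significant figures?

V ≈ 9.53 × 10^6 m³

Direct-runoff ordinates (Q − Q_b): 0.00, 50.57, 117.14, 79.71, 54.29, 36.86, 102.43, 0.00 m³/s.
ΣQ_DR = 441.0 m³/s.
With Δt = 6 h = 21600 s, V = ΣQ_DR · Δt = 441.0 × 21600 = 9.53 × 10^6 m³.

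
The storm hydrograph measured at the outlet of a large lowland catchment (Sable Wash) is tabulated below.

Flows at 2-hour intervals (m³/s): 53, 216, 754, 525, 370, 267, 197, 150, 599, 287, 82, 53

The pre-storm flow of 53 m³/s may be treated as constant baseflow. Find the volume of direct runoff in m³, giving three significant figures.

V ≈ 2.10 × 10^7 m³

Direct-runoff ordinates (Q − Q_b): 0.0, 163.0, 701.0, 472.0, 317.0, 214.0, 144.0, 97.0, 546.0, 234.0, 29.0, 0.0 m³/s.
ΣQ_DR = 2917 m³/s.
With Δt = 2 h = 7200 s, V = ΣQ_DR · Δt = 2917 × 7200 = 2.10 × 10^7 m³.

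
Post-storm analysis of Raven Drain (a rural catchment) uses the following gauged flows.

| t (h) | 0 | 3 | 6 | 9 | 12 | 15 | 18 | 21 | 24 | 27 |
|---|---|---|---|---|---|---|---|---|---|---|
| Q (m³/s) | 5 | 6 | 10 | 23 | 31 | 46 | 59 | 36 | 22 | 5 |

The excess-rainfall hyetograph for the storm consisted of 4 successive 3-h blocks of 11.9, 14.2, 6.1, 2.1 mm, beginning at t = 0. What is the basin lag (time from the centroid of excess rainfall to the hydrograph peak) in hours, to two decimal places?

t_L ≈ 13.64 h

Centroid of excess rainfall: t_c = Σ P_i·t̄_i / ΣP_i = 4.3601 h (block centres at 1.5, 4.5, 7.5, 10.5 h).
Hydrograph peak occurs at t = 18 h, so basin lag t_L = 18 − 4.3601 = 13.64 h.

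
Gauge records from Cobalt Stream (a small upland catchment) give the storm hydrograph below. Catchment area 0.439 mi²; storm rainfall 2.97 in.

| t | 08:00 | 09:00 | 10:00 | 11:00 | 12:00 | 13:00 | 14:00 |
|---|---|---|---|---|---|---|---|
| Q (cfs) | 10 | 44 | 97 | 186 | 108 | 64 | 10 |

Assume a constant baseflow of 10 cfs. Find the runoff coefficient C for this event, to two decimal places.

ΣQ_DR = 449.0 cfs; V = ΣQ_DR·Δt = 1.616 × 10^6 ft³.
Runoff depth d = V / A = 1.585 in.
C = d / P = 1.585 / 2.97 = 0.53.

C ≈ 0.53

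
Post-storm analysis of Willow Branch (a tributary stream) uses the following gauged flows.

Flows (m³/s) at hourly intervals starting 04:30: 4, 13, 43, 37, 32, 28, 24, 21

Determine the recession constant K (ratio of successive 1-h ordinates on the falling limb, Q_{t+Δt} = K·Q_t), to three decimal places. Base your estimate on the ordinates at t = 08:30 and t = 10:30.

Using the recession-limb readings at t = 08:30 and t = 10:30: Q falls from 32 to 24 m³/s over 2 intervals.
K = (Q₂/Q₁)^(1/2) = (24/32)^(1/2) = 0.866.

K ≈ 0.866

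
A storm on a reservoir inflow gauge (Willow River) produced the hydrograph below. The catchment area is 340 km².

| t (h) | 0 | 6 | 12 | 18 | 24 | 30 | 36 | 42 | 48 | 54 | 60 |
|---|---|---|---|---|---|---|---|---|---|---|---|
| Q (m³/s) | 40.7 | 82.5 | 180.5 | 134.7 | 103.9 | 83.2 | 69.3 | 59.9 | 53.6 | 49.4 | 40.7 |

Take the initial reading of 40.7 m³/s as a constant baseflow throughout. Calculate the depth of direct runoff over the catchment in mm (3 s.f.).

Direct runoff: 0.0, 41.8, 139.8, 94.0, 63.2, 42.5, 28.6, 19.2, 12.9, 8.7, 0.0 m³/s; ΣQ_DR = 450.7 m³/s.
V = ΣQ_DR · Δt = 450.7 × 21600 s = 9.735 × 10^6 m³.
Over A = 340 km², depth = V / A = 28.6 mm.

d ≈ 28.6 mm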